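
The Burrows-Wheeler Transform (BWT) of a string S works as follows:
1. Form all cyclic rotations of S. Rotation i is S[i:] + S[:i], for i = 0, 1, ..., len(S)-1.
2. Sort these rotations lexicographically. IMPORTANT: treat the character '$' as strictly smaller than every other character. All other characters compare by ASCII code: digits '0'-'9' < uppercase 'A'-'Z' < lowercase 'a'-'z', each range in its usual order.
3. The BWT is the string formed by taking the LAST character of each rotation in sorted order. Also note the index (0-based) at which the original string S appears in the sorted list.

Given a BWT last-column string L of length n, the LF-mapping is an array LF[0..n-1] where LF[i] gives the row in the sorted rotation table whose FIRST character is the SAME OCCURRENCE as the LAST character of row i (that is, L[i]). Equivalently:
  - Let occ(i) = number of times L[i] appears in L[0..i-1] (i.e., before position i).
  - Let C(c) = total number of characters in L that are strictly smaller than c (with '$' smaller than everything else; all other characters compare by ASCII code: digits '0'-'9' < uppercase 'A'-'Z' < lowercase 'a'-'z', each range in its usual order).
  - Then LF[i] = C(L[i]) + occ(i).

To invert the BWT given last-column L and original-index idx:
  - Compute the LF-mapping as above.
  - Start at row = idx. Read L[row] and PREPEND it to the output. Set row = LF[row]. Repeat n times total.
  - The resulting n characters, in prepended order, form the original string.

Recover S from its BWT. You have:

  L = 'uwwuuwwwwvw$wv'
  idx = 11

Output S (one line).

Answer: wwvwwwwuuvwwu$

Derivation:
LF mapping: 1 6 7 2 3 8 9 10 11 4 12 0 13 5
Walk LF starting at row 11, prepending L[row]:
  step 1: row=11, L[11]='$', prepend. Next row=LF[11]=0
  step 2: row=0, L[0]='u', prepend. Next row=LF[0]=1
  step 3: row=1, L[1]='w', prepend. Next row=LF[1]=6
  step 4: row=6, L[6]='w', prepend. Next row=LF[6]=9
  step 5: row=9, L[9]='v', prepend. Next row=LF[9]=4
  step 6: row=4, L[4]='u', prepend. Next row=LF[4]=3
  step 7: row=3, L[3]='u', prepend. Next row=LF[3]=2
  step 8: row=2, L[2]='w', prepend. Next row=LF[2]=7
  step 9: row=7, L[7]='w', prepend. Next row=LF[7]=10
  step 10: row=10, L[10]='w', prepend. Next row=LF[10]=12
  step 11: row=12, L[12]='w', prepend. Next row=LF[12]=13
  step 12: row=13, L[13]='v', prepend. Next row=LF[13]=5
  step 13: row=5, L[5]='w', prepend. Next row=LF[5]=8
  step 14: row=8, L[8]='w', prepend. Next row=LF[8]=11
Reversed output: wwvwwwwuuvwwu$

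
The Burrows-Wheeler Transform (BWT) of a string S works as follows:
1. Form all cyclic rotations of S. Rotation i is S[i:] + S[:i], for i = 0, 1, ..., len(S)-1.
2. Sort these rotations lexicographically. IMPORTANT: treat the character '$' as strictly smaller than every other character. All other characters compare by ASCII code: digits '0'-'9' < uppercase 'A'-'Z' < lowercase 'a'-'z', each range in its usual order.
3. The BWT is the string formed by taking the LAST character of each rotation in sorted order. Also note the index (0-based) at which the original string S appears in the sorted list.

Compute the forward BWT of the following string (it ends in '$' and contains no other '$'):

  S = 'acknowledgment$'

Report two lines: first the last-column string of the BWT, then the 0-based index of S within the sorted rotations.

Answer: t$aelmdcwgkenno
1

Derivation:
All 15 rotations (rotation i = S[i:]+S[:i]):
  rot[0] = acknowledgment$
  rot[1] = cknowledgment$a
  rot[2] = knowledgment$ac
  rot[3] = nowledgment$ack
  rot[4] = owledgment$ackn
  rot[5] = wledgment$ackno
  rot[6] = ledgment$acknow
  rot[7] = edgment$acknowl
  rot[8] = dgment$acknowle
  rot[9] = gment$acknowled
  rot[10] = ment$acknowledg
  rot[11] = ent$acknowledgm
  rot[12] = nt$acknowledgme
  rot[13] = t$acknowledgmen
  rot[14] = $acknowledgment
Sorted (with $ < everything):
  sorted[0] = $acknowledgment  (last char: 't')
  sorted[1] = acknowledgment$  (last char: '$')
  sorted[2] = cknowledgment$a  (last char: 'a')
  sorted[3] = dgment$acknowle  (last char: 'e')
  sorted[4] = edgment$acknowl  (last char: 'l')
  sorted[5] = ent$acknowledgm  (last char: 'm')
  sorted[6] = gment$acknowled  (last char: 'd')
  sorted[7] = knowledgment$ac  (last char: 'c')
  sorted[8] = ledgment$acknow  (last char: 'w')
  sorted[9] = ment$acknowledg  (last char: 'g')
  sorted[10] = nowledgment$ack  (last char: 'k')
  sorted[11] = nt$acknowledgme  (last char: 'e')
  sorted[12] = owledgment$ackn  (last char: 'n')
  sorted[13] = t$acknowledgmen  (last char: 'n')
  sorted[14] = wledgment$ackno  (last char: 'o')
Last column: t$aelmdcwgkenno
Original string S is at sorted index 1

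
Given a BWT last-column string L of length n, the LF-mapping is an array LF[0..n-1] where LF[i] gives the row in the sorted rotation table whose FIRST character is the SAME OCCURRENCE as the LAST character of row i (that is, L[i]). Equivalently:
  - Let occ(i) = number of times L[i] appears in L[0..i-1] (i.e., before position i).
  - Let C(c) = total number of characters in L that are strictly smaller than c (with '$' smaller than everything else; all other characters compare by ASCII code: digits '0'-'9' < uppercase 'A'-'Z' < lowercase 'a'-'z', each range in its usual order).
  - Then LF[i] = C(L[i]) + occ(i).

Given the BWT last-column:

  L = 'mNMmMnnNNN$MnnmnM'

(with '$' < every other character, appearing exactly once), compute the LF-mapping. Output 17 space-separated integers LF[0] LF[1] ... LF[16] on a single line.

Answer: 9 5 1 10 2 12 13 6 7 8 0 3 14 15 11 16 4

Derivation:
Char counts: '$':1, 'M':4, 'N':4, 'm':3, 'n':5
C (first-col start): C('$')=0, C('M')=1, C('N')=5, C('m')=9, C('n')=12
L[0]='m': occ=0, LF[0]=C('m')+0=9+0=9
L[1]='N': occ=0, LF[1]=C('N')+0=5+0=5
L[2]='M': occ=0, LF[2]=C('M')+0=1+0=1
L[3]='m': occ=1, LF[3]=C('m')+1=9+1=10
L[4]='M': occ=1, LF[4]=C('M')+1=1+1=2
L[5]='n': occ=0, LF[5]=C('n')+0=12+0=12
L[6]='n': occ=1, LF[6]=C('n')+1=12+1=13
L[7]='N': occ=1, LF[7]=C('N')+1=5+1=6
L[8]='N': occ=2, LF[8]=C('N')+2=5+2=7
L[9]='N': occ=3, LF[9]=C('N')+3=5+3=8
L[10]='$': occ=0, LF[10]=C('$')+0=0+0=0
L[11]='M': occ=2, LF[11]=C('M')+2=1+2=3
L[12]='n': occ=2, LF[12]=C('n')+2=12+2=14
L[13]='n': occ=3, LF[13]=C('n')+3=12+3=15
L[14]='m': occ=2, LF[14]=C('m')+2=9+2=11
L[15]='n': occ=4, LF[15]=C('n')+4=12+4=16
L[16]='M': occ=3, LF[16]=C('M')+3=1+3=4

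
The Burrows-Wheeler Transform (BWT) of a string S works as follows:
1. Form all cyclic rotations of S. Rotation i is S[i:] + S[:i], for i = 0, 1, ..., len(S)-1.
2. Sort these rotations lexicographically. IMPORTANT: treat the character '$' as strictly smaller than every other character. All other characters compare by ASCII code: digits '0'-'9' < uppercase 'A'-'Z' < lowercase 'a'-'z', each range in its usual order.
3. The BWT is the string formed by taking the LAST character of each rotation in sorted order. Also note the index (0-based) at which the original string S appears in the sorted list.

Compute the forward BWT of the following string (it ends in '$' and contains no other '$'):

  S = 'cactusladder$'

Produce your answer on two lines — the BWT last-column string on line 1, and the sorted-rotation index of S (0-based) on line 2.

All 13 rotations (rotation i = S[i:]+S[:i]):
  rot[0] = cactusladder$
  rot[1] = actusladder$c
  rot[2] = ctusladder$ca
  rot[3] = tusladder$cac
  rot[4] = usladder$cact
  rot[5] = sladder$cactu
  rot[6] = ladder$cactus
  rot[7] = adder$cactusl
  rot[8] = dder$cactusla
  rot[9] = der$cactuslad
  rot[10] = er$cactusladd
  rot[11] = r$cactusladde
  rot[12] = $cactusladder
Sorted (with $ < everything):
  sorted[0] = $cactusladder  (last char: 'r')
  sorted[1] = actusladder$c  (last char: 'c')
  sorted[2] = adder$cactusl  (last char: 'l')
  sorted[3] = cactusladder$  (last char: '$')
  sorted[4] = ctusladder$ca  (last char: 'a')
  sorted[5] = dder$cactusla  (last char: 'a')
  sorted[6] = der$cactuslad  (last char: 'd')
  sorted[7] = er$cactusladd  (last char: 'd')
  sorted[8] = ladder$cactus  (last char: 's')
  sorted[9] = r$cactusladde  (last char: 'e')
  sorted[10] = sladder$cactu  (last char: 'u')
  sorted[11] = tusladder$cac  (last char: 'c')
  sorted[12] = usladder$cact  (last char: 't')
Last column: rcl$aaddseuct
Original string S is at sorted index 3

Answer: rcl$aaddseuct
3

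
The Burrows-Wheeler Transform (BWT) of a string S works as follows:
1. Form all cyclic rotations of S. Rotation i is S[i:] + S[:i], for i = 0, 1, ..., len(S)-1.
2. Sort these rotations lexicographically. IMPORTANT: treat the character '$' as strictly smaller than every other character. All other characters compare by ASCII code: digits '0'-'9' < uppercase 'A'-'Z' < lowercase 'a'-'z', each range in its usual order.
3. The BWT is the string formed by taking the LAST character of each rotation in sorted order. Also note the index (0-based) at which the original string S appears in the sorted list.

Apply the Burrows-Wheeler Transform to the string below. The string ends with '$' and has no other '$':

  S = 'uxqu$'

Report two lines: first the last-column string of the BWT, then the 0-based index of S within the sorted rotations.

All 5 rotations (rotation i = S[i:]+S[:i]):
  rot[0] = uxqu$
  rot[1] = xqu$u
  rot[2] = qu$ux
  rot[3] = u$uxq
  rot[4] = $uxqu
Sorted (with $ < everything):
  sorted[0] = $uxqu  (last char: 'u')
  sorted[1] = qu$ux  (last char: 'x')
  sorted[2] = u$uxq  (last char: 'q')
  sorted[3] = uxqu$  (last char: '$')
  sorted[4] = xqu$u  (last char: 'u')
Last column: uxq$u
Original string S is at sorted index 3

Answer: uxq$u
3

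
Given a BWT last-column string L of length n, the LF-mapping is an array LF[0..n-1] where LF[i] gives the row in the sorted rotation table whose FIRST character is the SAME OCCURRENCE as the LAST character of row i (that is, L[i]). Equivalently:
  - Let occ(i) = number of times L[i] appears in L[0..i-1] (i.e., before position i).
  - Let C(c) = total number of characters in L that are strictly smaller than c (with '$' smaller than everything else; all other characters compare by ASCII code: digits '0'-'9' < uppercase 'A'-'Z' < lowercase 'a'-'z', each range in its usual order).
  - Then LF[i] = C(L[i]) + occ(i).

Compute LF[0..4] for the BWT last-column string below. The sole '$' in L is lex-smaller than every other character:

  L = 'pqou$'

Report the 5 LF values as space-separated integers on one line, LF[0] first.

Char counts: '$':1, 'o':1, 'p':1, 'q':1, 'u':1
C (first-col start): C('$')=0, C('o')=1, C('p')=2, C('q')=3, C('u')=4
L[0]='p': occ=0, LF[0]=C('p')+0=2+0=2
L[1]='q': occ=0, LF[1]=C('q')+0=3+0=3
L[2]='o': occ=0, LF[2]=C('o')+0=1+0=1
L[3]='u': occ=0, LF[3]=C('u')+0=4+0=4
L[4]='$': occ=0, LF[4]=C('$')+0=0+0=0

Answer: 2 3 1 4 0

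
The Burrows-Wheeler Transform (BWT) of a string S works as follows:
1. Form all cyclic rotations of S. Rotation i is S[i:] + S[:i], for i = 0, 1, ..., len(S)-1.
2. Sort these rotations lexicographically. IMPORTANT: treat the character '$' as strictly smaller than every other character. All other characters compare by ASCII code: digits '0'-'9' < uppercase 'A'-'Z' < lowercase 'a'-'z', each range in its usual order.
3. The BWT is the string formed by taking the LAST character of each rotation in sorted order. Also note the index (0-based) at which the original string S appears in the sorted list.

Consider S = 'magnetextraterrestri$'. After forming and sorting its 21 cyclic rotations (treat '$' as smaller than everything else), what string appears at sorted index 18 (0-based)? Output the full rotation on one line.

All 21 rotations (rotation i = S[i:]+S[:i]):
  rot[0] = magnetextraterrestri$
  rot[1] = agnetextraterrestri$m
  rot[2] = gnetextraterrestri$ma
  rot[3] = netextraterrestri$mag
  rot[4] = etextraterrestri$magn
  rot[5] = textraterrestri$magne
  rot[6] = extraterrestri$magnet
  rot[7] = xtraterrestri$magnete
  rot[8] = traterrestri$magnetex
  rot[9] = raterrestri$magnetext
  rot[10] = aterrestri$magnetextr
  rot[11] = terrestri$magnetextra
  rot[12] = errestri$magnetextrat
  rot[13] = rrestri$magnetextrate
  rot[14] = restri$magnetextrater
  rot[15] = estri$magnetextraterr
  rot[16] = stri$magnetextraterre
  rot[17] = tri$magnetextraterres
  rot[18] = ri$magnetextraterrest
  rot[19] = i$magnetextraterrestr
  rot[20] = $magnetextraterrestri
Sorted (with $ < everything):
  sorted[0] = $magnetextraterrestri
  sorted[1] = agnetextraterrestri$m
  sorted[2] = aterrestri$magnetextr
  sorted[3] = errestri$magnetextrat
  sorted[4] = estri$magnetextraterr
  sorted[5] = etextraterrestri$magn
  sorted[6] = extraterrestri$magnet
  sorted[7] = gnetextraterrestri$ma
  sorted[8] = i$magnetextraterrestr
  sorted[9] = magnetextraterrestri$
  sorted[10] = netextraterrestri$mag
  sorted[11] = raterrestri$magnetext
  sorted[12] = restri$magnetextrater
  sorted[13] = ri$magnetextraterrest
  sorted[14] = rrestri$magnetextrate
  sorted[15] = stri$magnetextraterre
  sorted[16] = terrestri$magnetextra
  sorted[17] = textraterrestri$magne
  sorted[18] = traterrestri$magnetex
  sorted[19] = tri$magnetextraterres
  sorted[20] = xtraterrestri$magnete
sorted[18] = traterrestri$magnetex

Answer: traterrestri$magnetex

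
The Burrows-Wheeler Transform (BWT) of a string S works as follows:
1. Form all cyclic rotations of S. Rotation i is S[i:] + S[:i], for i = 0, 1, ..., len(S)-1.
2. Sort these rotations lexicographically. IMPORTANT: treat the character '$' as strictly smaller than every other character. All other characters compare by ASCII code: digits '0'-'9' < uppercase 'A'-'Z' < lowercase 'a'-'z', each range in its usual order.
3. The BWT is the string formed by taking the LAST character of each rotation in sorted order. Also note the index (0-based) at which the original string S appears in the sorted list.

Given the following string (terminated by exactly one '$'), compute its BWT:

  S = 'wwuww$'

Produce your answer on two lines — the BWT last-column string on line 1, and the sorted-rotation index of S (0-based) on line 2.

Answer: wwwwu$
5

Derivation:
All 6 rotations (rotation i = S[i:]+S[:i]):
  rot[0] = wwuww$
  rot[1] = wuww$w
  rot[2] = uww$ww
  rot[3] = ww$wwu
  rot[4] = w$wwuw
  rot[5] = $wwuww
Sorted (with $ < everything):
  sorted[0] = $wwuww  (last char: 'w')
  sorted[1] = uww$ww  (last char: 'w')
  sorted[2] = w$wwuw  (last char: 'w')
  sorted[3] = wuww$w  (last char: 'w')
  sorted[4] = ww$wwu  (last char: 'u')
  sorted[5] = wwuww$  (last char: '$')
Last column: wwwwu$
Original string S is at sorted index 5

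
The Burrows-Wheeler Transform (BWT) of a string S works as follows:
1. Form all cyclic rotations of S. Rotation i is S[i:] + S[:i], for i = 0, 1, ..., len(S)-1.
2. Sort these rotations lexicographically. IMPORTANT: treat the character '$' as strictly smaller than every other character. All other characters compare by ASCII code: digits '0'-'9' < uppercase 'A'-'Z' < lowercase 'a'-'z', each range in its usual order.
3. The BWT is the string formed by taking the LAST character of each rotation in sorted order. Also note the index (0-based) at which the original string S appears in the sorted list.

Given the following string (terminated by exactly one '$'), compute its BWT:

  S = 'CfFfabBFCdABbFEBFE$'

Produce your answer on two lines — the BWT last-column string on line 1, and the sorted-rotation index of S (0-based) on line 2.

All 19 rotations (rotation i = S[i:]+S[:i]):
  rot[0] = CfFfabBFCdABbFEBFE$
  rot[1] = fFfabBFCdABbFEBFE$C
  rot[2] = FfabBFCdABbFEBFE$Cf
  rot[3] = fabBFCdABbFEBFE$CfF
  rot[4] = abBFCdABbFEBFE$CfFf
  rot[5] = bBFCdABbFEBFE$CfFfa
  rot[6] = BFCdABbFEBFE$CfFfab
  rot[7] = FCdABbFEBFE$CfFfabB
  rot[8] = CdABbFEBFE$CfFfabBF
  rot[9] = dABbFEBFE$CfFfabBFC
  rot[10] = ABbFEBFE$CfFfabBFCd
  rot[11] = BbFEBFE$CfFfabBFCdA
  rot[12] = bFEBFE$CfFfabBFCdAB
  rot[13] = FEBFE$CfFfabBFCdABb
  rot[14] = EBFE$CfFfabBFCdABbF
  rot[15] = BFE$CfFfabBFCdABbFE
  rot[16] = FE$CfFfabBFCdABbFEB
  rot[17] = E$CfFfabBFCdABbFEBF
  rot[18] = $CfFfabBFCdABbFEBFE
Sorted (with $ < everything):
  sorted[0] = $CfFfabBFCdABbFEBFE  (last char: 'E')
  sorted[1] = ABbFEBFE$CfFfabBFCd  (last char: 'd')
  sorted[2] = BFCdABbFEBFE$CfFfab  (last char: 'b')
  sorted[3] = BFE$CfFfabBFCdABbFE  (last char: 'E')
  sorted[4] = BbFEBFE$CfFfabBFCdA  (last char: 'A')
  sorted[5] = CdABbFEBFE$CfFfabBF  (last char: 'F')
  sorted[6] = CfFfabBFCdABbFEBFE$  (last char: '$')
  sorted[7] = E$CfFfabBFCdABbFEBF  (last char: 'F')
  sorted[8] = EBFE$CfFfabBFCdABbF  (last char: 'F')
  sorted[9] = FCdABbFEBFE$CfFfabB  (last char: 'B')
  sorted[10] = FE$CfFfabBFCdABbFEB  (last char: 'B')
  sorted[11] = FEBFE$CfFfabBFCdABb  (last char: 'b')
  sorted[12] = FfabBFCdABbFEBFE$Cf  (last char: 'f')
  sorted[13] = abBFCdABbFEBFE$CfFf  (last char: 'f')
  sorted[14] = bBFCdABbFEBFE$CfFfa  (last char: 'a')
  sorted[15] = bFEBFE$CfFfabBFCdAB  (last char: 'B')
  sorted[16] = dABbFEBFE$CfFfabBFC  (last char: 'C')
  sorted[17] = fFfabBFCdABbFEBFE$C  (last char: 'C')
  sorted[18] = fabBFCdABbFEBFE$CfF  (last char: 'F')
Last column: EdbEAF$FFBBbffaBCCF
Original string S is at sorted index 6

Answer: EdbEAF$FFBBbffaBCCF
6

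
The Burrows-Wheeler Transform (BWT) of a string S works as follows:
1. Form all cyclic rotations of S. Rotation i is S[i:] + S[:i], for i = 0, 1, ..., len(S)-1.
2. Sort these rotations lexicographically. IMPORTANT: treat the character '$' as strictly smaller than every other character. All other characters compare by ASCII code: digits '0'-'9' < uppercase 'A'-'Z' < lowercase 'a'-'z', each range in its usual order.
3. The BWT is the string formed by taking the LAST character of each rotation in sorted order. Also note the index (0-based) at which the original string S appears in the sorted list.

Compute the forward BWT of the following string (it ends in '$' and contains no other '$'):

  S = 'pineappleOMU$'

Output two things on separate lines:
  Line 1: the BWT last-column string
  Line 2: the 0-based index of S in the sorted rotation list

All 13 rotations (rotation i = S[i:]+S[:i]):
  rot[0] = pineappleOMU$
  rot[1] = ineappleOMU$p
  rot[2] = neappleOMU$pi
  rot[3] = eappleOMU$pin
  rot[4] = appleOMU$pine
  rot[5] = ppleOMU$pinea
  rot[6] = pleOMU$pineap
  rot[7] = leOMU$pineapp
  rot[8] = eOMU$pineappl
  rot[9] = OMU$pineapple
  rot[10] = MU$pineappleO
  rot[11] = U$pineappleOM
  rot[12] = $pineappleOMU
Sorted (with $ < everything):
  sorted[0] = $pineappleOMU  (last char: 'U')
  sorted[1] = MU$pineappleO  (last char: 'O')
  sorted[2] = OMU$pineapple  (last char: 'e')
  sorted[3] = U$pineappleOM  (last char: 'M')
  sorted[4] = appleOMU$pine  (last char: 'e')
  sorted[5] = eOMU$pineappl  (last char: 'l')
  sorted[6] = eappleOMU$pin  (last char: 'n')
  sorted[7] = ineappleOMU$p  (last char: 'p')
  sorted[8] = leOMU$pineapp  (last char: 'p')
  sorted[9] = neappleOMU$pi  (last char: 'i')
  sorted[10] = pineappleOMU$  (last char: '$')
  sorted[11] = pleOMU$pineap  (last char: 'p')
  sorted[12] = ppleOMU$pinea  (last char: 'a')
Last column: UOeMelnppi$pa
Original string S is at sorted index 10

Answer: UOeMelnppi$pa
10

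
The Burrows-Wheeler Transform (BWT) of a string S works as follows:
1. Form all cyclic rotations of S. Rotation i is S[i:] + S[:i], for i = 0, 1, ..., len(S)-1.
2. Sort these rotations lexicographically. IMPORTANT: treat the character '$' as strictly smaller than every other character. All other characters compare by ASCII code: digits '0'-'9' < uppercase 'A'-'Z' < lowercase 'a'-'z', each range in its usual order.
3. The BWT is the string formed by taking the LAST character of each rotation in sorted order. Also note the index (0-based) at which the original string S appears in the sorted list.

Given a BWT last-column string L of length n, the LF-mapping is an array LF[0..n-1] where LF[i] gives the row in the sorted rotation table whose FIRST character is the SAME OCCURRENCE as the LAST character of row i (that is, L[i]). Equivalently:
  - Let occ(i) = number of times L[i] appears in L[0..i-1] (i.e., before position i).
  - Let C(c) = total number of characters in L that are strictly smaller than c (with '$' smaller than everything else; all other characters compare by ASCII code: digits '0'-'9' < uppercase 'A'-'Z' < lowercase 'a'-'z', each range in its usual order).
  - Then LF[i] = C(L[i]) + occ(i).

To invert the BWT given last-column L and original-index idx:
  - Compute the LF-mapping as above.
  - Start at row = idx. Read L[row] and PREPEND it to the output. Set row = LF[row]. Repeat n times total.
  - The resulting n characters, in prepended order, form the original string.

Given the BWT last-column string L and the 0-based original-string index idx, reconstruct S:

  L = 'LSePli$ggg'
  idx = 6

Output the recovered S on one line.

Answer: gigglePSL$

Derivation:
LF mapping: 1 3 4 2 9 8 0 5 6 7
Walk LF starting at row 6, prepending L[row]:
  step 1: row=6, L[6]='$', prepend. Next row=LF[6]=0
  step 2: row=0, L[0]='L', prepend. Next row=LF[0]=1
  step 3: row=1, L[1]='S', prepend. Next row=LF[1]=3
  step 4: row=3, L[3]='P', prepend. Next row=LF[3]=2
  step 5: row=2, L[2]='e', prepend. Next row=LF[2]=4
  step 6: row=4, L[4]='l', prepend. Next row=LF[4]=9
  step 7: row=9, L[9]='g', prepend. Next row=LF[9]=7
  step 8: row=7, L[7]='g', prepend. Next row=LF[7]=5
  step 9: row=5, L[5]='i', prepend. Next row=LF[5]=8
  step 10: row=8, L[8]='g', prepend. Next row=LF[8]=6
Reversed output: gigglePSL$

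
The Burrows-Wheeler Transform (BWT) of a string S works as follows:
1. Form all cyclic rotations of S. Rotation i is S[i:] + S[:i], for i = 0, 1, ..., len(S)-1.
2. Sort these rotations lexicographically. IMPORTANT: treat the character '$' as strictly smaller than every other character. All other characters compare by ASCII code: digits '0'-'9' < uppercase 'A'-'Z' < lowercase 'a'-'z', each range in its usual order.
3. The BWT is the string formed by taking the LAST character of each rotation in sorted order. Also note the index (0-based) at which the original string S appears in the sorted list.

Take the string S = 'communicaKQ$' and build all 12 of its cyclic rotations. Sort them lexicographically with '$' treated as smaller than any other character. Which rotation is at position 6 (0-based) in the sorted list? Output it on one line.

Answer: icaKQ$commun

Derivation:
All 12 rotations (rotation i = S[i:]+S[:i]):
  rot[0] = communicaKQ$
  rot[1] = ommunicaKQ$c
  rot[2] = mmunicaKQ$co
  rot[3] = municaKQ$com
  rot[4] = unicaKQ$comm
  rot[5] = nicaKQ$commu
  rot[6] = icaKQ$commun
  rot[7] = caKQ$communi
  rot[8] = aKQ$communic
  rot[9] = KQ$communica
  rot[10] = Q$communicaK
  rot[11] = $communicaKQ
Sorted (with $ < everything):
  sorted[0] = $communicaKQ
  sorted[1] = KQ$communica
  sorted[2] = Q$communicaK
  sorted[3] = aKQ$communic
  sorted[4] = caKQ$communi
  sorted[5] = communicaKQ$
  sorted[6] = icaKQ$commun
  sorted[7] = mmunicaKQ$co
  sorted[8] = municaKQ$com
  sorted[9] = nicaKQ$commu
  sorted[10] = ommunicaKQ$c
  sorted[11] = unicaKQ$comm
sorted[6] = icaKQ$commun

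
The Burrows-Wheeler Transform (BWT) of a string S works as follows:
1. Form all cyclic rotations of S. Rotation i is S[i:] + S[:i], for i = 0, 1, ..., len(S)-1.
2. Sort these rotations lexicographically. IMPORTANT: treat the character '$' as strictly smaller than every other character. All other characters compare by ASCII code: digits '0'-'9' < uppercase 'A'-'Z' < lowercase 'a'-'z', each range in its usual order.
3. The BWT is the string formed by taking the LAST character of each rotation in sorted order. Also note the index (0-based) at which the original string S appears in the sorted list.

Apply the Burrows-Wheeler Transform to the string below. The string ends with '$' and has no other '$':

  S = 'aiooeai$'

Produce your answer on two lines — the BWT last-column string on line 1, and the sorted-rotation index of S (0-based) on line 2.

All 8 rotations (rotation i = S[i:]+S[:i]):
  rot[0] = aiooeai$
  rot[1] = iooeai$a
  rot[2] = ooeai$ai
  rot[3] = oeai$aio
  rot[4] = eai$aioo
  rot[5] = ai$aiooe
  rot[6] = i$aiooea
  rot[7] = $aiooeai
Sorted (with $ < everything):
  sorted[0] = $aiooeai  (last char: 'i')
  sorted[1] = ai$aiooe  (last char: 'e')
  sorted[2] = aiooeai$  (last char: '$')
  sorted[3] = eai$aioo  (last char: 'o')
  sorted[4] = i$aiooea  (last char: 'a')
  sorted[5] = iooeai$a  (last char: 'a')
  sorted[6] = oeai$aio  (last char: 'o')
  sorted[7] = ooeai$ai  (last char: 'i')
Last column: ie$oaaoi
Original string S is at sorted index 2

Answer: ie$oaaoi
2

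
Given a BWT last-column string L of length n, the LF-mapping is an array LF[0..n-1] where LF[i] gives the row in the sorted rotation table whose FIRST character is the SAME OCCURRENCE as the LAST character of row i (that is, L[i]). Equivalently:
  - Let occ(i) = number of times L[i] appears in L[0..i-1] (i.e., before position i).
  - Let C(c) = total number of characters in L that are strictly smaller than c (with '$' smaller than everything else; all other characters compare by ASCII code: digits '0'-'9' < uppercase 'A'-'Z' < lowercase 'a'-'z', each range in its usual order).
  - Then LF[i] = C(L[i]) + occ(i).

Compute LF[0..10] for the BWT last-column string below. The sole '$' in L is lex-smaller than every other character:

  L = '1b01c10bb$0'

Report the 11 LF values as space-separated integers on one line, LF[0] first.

Answer: 4 7 1 5 10 6 2 8 9 0 3

Derivation:
Char counts: '$':1, '0':3, '1':3, 'b':3, 'c':1
C (first-col start): C('$')=0, C('0')=1, C('1')=4, C('b')=7, C('c')=10
L[0]='1': occ=0, LF[0]=C('1')+0=4+0=4
L[1]='b': occ=0, LF[1]=C('b')+0=7+0=7
L[2]='0': occ=0, LF[2]=C('0')+0=1+0=1
L[3]='1': occ=1, LF[3]=C('1')+1=4+1=5
L[4]='c': occ=0, LF[4]=C('c')+0=10+0=10
L[5]='1': occ=2, LF[5]=C('1')+2=4+2=6
L[6]='0': occ=1, LF[6]=C('0')+1=1+1=2
L[7]='b': occ=1, LF[7]=C('b')+1=7+1=8
L[8]='b': occ=2, LF[8]=C('b')+2=7+2=9
L[9]='$': occ=0, LF[9]=C('$')+0=0+0=0
L[10]='0': occ=2, LF[10]=C('0')+2=1+2=3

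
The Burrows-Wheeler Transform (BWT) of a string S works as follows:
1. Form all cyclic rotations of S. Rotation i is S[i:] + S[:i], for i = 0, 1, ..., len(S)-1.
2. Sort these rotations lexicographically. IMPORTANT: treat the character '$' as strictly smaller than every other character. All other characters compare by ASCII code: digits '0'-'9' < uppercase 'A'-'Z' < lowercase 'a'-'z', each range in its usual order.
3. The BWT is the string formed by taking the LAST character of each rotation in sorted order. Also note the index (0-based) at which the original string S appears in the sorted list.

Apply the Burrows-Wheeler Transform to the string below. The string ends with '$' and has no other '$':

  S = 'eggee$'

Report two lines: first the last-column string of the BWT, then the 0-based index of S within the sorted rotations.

Answer: eeg$ge
3

Derivation:
All 6 rotations (rotation i = S[i:]+S[:i]):
  rot[0] = eggee$
  rot[1] = ggee$e
  rot[2] = gee$eg
  rot[3] = ee$egg
  rot[4] = e$egge
  rot[5] = $eggee
Sorted (with $ < everything):
  sorted[0] = $eggee  (last char: 'e')
  sorted[1] = e$egge  (last char: 'e')
  sorted[2] = ee$egg  (last char: 'g')
  sorted[3] = eggee$  (last char: '$')
  sorted[4] = gee$eg  (last char: 'g')
  sorted[5] = ggee$e  (last char: 'e')
Last column: eeg$ge
Original string S is at sorted index 3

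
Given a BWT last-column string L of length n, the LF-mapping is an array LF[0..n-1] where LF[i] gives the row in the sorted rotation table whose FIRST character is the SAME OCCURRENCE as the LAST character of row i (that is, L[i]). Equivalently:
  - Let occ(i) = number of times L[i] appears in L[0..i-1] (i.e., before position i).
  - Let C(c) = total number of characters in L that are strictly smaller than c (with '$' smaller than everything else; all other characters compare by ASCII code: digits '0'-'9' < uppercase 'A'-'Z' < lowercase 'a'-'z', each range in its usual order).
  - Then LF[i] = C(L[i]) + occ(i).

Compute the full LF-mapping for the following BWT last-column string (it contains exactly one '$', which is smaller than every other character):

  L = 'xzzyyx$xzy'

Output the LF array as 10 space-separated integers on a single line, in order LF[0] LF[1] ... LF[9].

Answer: 1 7 8 4 5 2 0 3 9 6

Derivation:
Char counts: '$':1, 'x':3, 'y':3, 'z':3
C (first-col start): C('$')=0, C('x')=1, C('y')=4, C('z')=7
L[0]='x': occ=0, LF[0]=C('x')+0=1+0=1
L[1]='z': occ=0, LF[1]=C('z')+0=7+0=7
L[2]='z': occ=1, LF[2]=C('z')+1=7+1=8
L[3]='y': occ=0, LF[3]=C('y')+0=4+0=4
L[4]='y': occ=1, LF[4]=C('y')+1=4+1=5
L[5]='x': occ=1, LF[5]=C('x')+1=1+1=2
L[6]='$': occ=0, LF[6]=C('$')+0=0+0=0
L[7]='x': occ=2, LF[7]=C('x')+2=1+2=3
L[8]='z': occ=2, LF[8]=C('z')+2=7+2=9
L[9]='y': occ=2, LF[9]=C('y')+2=4+2=6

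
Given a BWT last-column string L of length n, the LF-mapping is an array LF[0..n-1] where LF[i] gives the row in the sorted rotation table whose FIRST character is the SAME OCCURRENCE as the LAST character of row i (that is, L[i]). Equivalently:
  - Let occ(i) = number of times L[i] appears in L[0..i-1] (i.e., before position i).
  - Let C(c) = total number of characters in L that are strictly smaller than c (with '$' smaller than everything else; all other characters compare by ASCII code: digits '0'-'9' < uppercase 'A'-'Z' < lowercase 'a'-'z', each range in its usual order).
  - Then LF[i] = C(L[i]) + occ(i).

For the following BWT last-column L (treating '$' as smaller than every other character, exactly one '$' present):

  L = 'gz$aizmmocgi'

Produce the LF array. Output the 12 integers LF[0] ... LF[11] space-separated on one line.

Answer: 3 10 0 1 5 11 7 8 9 2 4 6

Derivation:
Char counts: '$':1, 'a':1, 'c':1, 'g':2, 'i':2, 'm':2, 'o':1, 'z':2
C (first-col start): C('$')=0, C('a')=1, C('c')=2, C('g')=3, C('i')=5, C('m')=7, C('o')=9, C('z')=10
L[0]='g': occ=0, LF[0]=C('g')+0=3+0=3
L[1]='z': occ=0, LF[1]=C('z')+0=10+0=10
L[2]='$': occ=0, LF[2]=C('$')+0=0+0=0
L[3]='a': occ=0, LF[3]=C('a')+0=1+0=1
L[4]='i': occ=0, LF[4]=C('i')+0=5+0=5
L[5]='z': occ=1, LF[5]=C('z')+1=10+1=11
L[6]='m': occ=0, LF[6]=C('m')+0=7+0=7
L[7]='m': occ=1, LF[7]=C('m')+1=7+1=8
L[8]='o': occ=0, LF[8]=C('o')+0=9+0=9
L[9]='c': occ=0, LF[9]=C('c')+0=2+0=2
L[10]='g': occ=1, LF[10]=C('g')+1=3+1=4
L[11]='i': occ=1, LF[11]=C('i')+1=5+1=6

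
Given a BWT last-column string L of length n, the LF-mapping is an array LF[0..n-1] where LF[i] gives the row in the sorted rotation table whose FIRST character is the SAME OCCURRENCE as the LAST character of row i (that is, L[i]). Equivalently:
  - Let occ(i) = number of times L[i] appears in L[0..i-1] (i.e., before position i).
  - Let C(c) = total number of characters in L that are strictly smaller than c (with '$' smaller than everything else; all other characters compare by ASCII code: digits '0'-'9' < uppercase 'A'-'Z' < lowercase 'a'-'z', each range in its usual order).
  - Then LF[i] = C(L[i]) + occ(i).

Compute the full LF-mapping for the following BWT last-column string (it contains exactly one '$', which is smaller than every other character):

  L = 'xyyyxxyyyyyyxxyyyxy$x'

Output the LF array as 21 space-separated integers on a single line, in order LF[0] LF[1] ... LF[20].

Answer: 1 8 9 10 2 3 11 12 13 14 15 16 4 5 17 18 19 6 20 0 7

Derivation:
Char counts: '$':1, 'x':7, 'y':13
C (first-col start): C('$')=0, C('x')=1, C('y')=8
L[0]='x': occ=0, LF[0]=C('x')+0=1+0=1
L[1]='y': occ=0, LF[1]=C('y')+0=8+0=8
L[2]='y': occ=1, LF[2]=C('y')+1=8+1=9
L[3]='y': occ=2, LF[3]=C('y')+2=8+2=10
L[4]='x': occ=1, LF[4]=C('x')+1=1+1=2
L[5]='x': occ=2, LF[5]=C('x')+2=1+2=3
L[6]='y': occ=3, LF[6]=C('y')+3=8+3=11
L[7]='y': occ=4, LF[7]=C('y')+4=8+4=12
L[8]='y': occ=5, LF[8]=C('y')+5=8+5=13
L[9]='y': occ=6, LF[9]=C('y')+6=8+6=14
L[10]='y': occ=7, LF[10]=C('y')+7=8+7=15
L[11]='y': occ=8, LF[11]=C('y')+8=8+8=16
L[12]='x': occ=3, LF[12]=C('x')+3=1+3=4
L[13]='x': occ=4, LF[13]=C('x')+4=1+4=5
L[14]='y': occ=9, LF[14]=C('y')+9=8+9=17
L[15]='y': occ=10, LF[15]=C('y')+10=8+10=18
L[16]='y': occ=11, LF[16]=C('y')+11=8+11=19
L[17]='x': occ=5, LF[17]=C('x')+5=1+5=6
L[18]='y': occ=12, LF[18]=C('y')+12=8+12=20
L[19]='$': occ=0, LF[19]=C('$')+0=0+0=0
L[20]='x': occ=6, LF[20]=C('x')+6=1+6=7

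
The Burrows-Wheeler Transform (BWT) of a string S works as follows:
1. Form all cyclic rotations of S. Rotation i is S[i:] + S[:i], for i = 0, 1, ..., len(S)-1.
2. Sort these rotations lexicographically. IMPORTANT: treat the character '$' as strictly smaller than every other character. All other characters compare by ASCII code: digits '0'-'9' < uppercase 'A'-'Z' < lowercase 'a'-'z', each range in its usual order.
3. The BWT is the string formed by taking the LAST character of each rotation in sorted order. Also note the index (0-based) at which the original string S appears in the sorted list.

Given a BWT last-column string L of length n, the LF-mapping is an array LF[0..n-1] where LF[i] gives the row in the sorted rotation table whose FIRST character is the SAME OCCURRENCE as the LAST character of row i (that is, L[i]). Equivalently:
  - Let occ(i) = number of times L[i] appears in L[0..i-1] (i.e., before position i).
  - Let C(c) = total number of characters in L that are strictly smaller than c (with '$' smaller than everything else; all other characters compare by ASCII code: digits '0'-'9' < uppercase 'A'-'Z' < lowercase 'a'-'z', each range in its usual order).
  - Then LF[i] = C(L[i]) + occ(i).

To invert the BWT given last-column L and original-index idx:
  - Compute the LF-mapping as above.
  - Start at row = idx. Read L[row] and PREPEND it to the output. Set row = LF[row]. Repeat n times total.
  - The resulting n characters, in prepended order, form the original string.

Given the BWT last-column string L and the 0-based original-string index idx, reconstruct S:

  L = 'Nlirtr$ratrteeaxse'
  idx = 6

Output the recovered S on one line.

Answer: extraterrestrialN$

Derivation:
LF mapping: 1 8 7 9 14 10 0 11 2 15 12 16 4 5 3 17 13 6
Walk LF starting at row 6, prepending L[row]:
  step 1: row=6, L[6]='$', prepend. Next row=LF[6]=0
  step 2: row=0, L[0]='N', prepend. Next row=LF[0]=1
  step 3: row=1, L[1]='l', prepend. Next row=LF[1]=8
  step 4: row=8, L[8]='a', prepend. Next row=LF[8]=2
  step 5: row=2, L[2]='i', prepend. Next row=LF[2]=7
  step 6: row=7, L[7]='r', prepend. Next row=LF[7]=11
  step 7: row=11, L[11]='t', prepend. Next row=LF[11]=16
  step 8: row=16, L[16]='s', prepend. Next row=LF[16]=13
  step 9: row=13, L[13]='e', prepend. Next row=LF[13]=5
  step 10: row=5, L[5]='r', prepend. Next row=LF[5]=10
  step 11: row=10, L[10]='r', prepend. Next row=LF[10]=12
  step 12: row=12, L[12]='e', prepend. Next row=LF[12]=4
  step 13: row=4, L[4]='t', prepend. Next row=LF[4]=14
  step 14: row=14, L[14]='a', prepend. Next row=LF[14]=3
  step 15: row=3, L[3]='r', prepend. Next row=LF[3]=9
  step 16: row=9, L[9]='t', prepend. Next row=LF[9]=15
  step 17: row=15, L[15]='x', prepend. Next row=LF[15]=17
  step 18: row=17, L[17]='e', prepend. Next row=LF[17]=6
Reversed output: extraterrestrialN$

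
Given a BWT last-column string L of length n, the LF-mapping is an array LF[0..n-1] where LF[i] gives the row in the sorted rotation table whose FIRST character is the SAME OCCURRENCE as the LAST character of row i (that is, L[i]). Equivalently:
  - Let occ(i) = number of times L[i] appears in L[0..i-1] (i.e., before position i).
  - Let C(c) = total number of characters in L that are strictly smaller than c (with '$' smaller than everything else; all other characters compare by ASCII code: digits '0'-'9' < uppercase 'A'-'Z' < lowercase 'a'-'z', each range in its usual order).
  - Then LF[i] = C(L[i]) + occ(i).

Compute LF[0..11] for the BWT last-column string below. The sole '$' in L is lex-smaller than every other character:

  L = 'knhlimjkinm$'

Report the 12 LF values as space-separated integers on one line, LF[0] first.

Answer: 5 10 1 7 2 8 4 6 3 11 9 0

Derivation:
Char counts: '$':1, 'h':1, 'i':2, 'j':1, 'k':2, 'l':1, 'm':2, 'n':2
C (first-col start): C('$')=0, C('h')=1, C('i')=2, C('j')=4, C('k')=5, C('l')=7, C('m')=8, C('n')=10
L[0]='k': occ=0, LF[0]=C('k')+0=5+0=5
L[1]='n': occ=0, LF[1]=C('n')+0=10+0=10
L[2]='h': occ=0, LF[2]=C('h')+0=1+0=1
L[3]='l': occ=0, LF[3]=C('l')+0=7+0=7
L[4]='i': occ=0, LF[4]=C('i')+0=2+0=2
L[5]='m': occ=0, LF[5]=C('m')+0=8+0=8
L[6]='j': occ=0, LF[6]=C('j')+0=4+0=4
L[7]='k': occ=1, LF[7]=C('k')+1=5+1=6
L[8]='i': occ=1, LF[8]=C('i')+1=2+1=3
L[9]='n': occ=1, LF[9]=C('n')+1=10+1=11
L[10]='m': occ=1, LF[10]=C('m')+1=8+1=9
L[11]='$': occ=0, LF[11]=C('$')+0=0+0=0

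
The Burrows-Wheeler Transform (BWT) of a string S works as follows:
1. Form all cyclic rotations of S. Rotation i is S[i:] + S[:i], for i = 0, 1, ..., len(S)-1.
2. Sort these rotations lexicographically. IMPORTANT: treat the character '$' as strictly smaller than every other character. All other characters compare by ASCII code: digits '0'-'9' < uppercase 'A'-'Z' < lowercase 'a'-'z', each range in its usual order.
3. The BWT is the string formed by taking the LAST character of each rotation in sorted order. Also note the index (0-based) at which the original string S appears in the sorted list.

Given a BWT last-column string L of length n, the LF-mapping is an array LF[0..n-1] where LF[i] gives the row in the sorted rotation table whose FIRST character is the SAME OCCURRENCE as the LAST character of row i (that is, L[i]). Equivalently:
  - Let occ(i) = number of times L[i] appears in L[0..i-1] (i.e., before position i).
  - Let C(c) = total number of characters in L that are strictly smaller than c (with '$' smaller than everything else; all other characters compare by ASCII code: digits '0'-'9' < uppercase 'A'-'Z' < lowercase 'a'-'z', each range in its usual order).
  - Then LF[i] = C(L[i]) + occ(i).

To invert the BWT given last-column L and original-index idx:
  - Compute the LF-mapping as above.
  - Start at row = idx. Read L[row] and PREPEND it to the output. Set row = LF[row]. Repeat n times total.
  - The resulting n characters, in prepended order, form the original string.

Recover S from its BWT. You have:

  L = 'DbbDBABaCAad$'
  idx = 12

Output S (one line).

Answer: dbAabACaDBBD$

Derivation:
LF mapping: 6 10 11 7 3 1 4 8 5 2 9 12 0
Walk LF starting at row 12, prepending L[row]:
  step 1: row=12, L[12]='$', prepend. Next row=LF[12]=0
  step 2: row=0, L[0]='D', prepend. Next row=LF[0]=6
  step 3: row=6, L[6]='B', prepend. Next row=LF[6]=4
  step 4: row=4, L[4]='B', prepend. Next row=LF[4]=3
  step 5: row=3, L[3]='D', prepend. Next row=LF[3]=7
  step 6: row=7, L[7]='a', prepend. Next row=LF[7]=8
  step 7: row=8, L[8]='C', prepend. Next row=LF[8]=5
  step 8: row=5, L[5]='A', prepend. Next row=LF[5]=1
  step 9: row=1, L[1]='b', prepend. Next row=LF[1]=10
  step 10: row=10, L[10]='a', prepend. Next row=LF[10]=9
  step 11: row=9, L[9]='A', prepend. Next row=LF[9]=2
  step 12: row=2, L[2]='b', prepend. Next row=LF[2]=11
  step 13: row=11, L[11]='d', prepend. Next row=LF[11]=12
Reversed output: dbAabACaDBBD$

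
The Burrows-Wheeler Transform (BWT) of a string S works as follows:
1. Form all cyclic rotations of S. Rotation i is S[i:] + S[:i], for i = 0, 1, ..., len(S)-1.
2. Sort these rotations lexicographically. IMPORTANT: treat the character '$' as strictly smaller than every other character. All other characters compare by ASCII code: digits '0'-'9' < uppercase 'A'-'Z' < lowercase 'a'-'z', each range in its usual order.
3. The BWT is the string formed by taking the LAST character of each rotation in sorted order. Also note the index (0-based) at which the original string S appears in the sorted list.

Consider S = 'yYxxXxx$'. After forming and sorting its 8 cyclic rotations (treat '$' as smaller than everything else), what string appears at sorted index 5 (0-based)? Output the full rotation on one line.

All 8 rotations (rotation i = S[i:]+S[:i]):
  rot[0] = yYxxXxx$
  rot[1] = YxxXxx$y
  rot[2] = xxXxx$yY
  rot[3] = xXxx$yYx
  rot[4] = Xxx$yYxx
  rot[5] = xx$yYxxX
  rot[6] = x$yYxxXx
  rot[7] = $yYxxXxx
Sorted (with $ < everything):
  sorted[0] = $yYxxXxx
  sorted[1] = Xxx$yYxx
  sorted[2] = YxxXxx$y
  sorted[3] = x$yYxxXx
  sorted[4] = xXxx$yYx
  sorted[5] = xx$yYxxX
  sorted[6] = xxXxx$yY
  sorted[7] = yYxxXxx$
sorted[5] = xx$yYxxX

Answer: xx$yYxxX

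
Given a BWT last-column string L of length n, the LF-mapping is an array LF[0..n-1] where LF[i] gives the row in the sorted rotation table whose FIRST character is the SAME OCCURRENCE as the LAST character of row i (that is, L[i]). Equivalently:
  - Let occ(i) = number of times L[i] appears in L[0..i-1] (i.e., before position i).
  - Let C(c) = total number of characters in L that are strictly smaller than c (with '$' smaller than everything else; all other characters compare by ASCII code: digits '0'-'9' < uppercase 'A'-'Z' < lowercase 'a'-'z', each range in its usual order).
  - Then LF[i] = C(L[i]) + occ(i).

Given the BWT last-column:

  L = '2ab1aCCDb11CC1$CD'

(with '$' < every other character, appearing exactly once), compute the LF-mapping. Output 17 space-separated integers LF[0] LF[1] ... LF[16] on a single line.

Char counts: '$':1, '1':4, '2':1, 'C':5, 'D':2, 'a':2, 'b':2
C (first-col start): C('$')=0, C('1')=1, C('2')=5, C('C')=6, C('D')=11, C('a')=13, C('b')=15
L[0]='2': occ=0, LF[0]=C('2')+0=5+0=5
L[1]='a': occ=0, LF[1]=C('a')+0=13+0=13
L[2]='b': occ=0, LF[2]=C('b')+0=15+0=15
L[3]='1': occ=0, LF[3]=C('1')+0=1+0=1
L[4]='a': occ=1, LF[4]=C('a')+1=13+1=14
L[5]='C': occ=0, LF[5]=C('C')+0=6+0=6
L[6]='C': occ=1, LF[6]=C('C')+1=6+1=7
L[7]='D': occ=0, LF[7]=C('D')+0=11+0=11
L[8]='b': occ=1, LF[8]=C('b')+1=15+1=16
L[9]='1': occ=1, LF[9]=C('1')+1=1+1=2
L[10]='1': occ=2, LF[10]=C('1')+2=1+2=3
L[11]='C': occ=2, LF[11]=C('C')+2=6+2=8
L[12]='C': occ=3, LF[12]=C('C')+3=6+3=9
L[13]='1': occ=3, LF[13]=C('1')+3=1+3=4
L[14]='$': occ=0, LF[14]=C('$')+0=0+0=0
L[15]='C': occ=4, LF[15]=C('C')+4=6+4=10
L[16]='D': occ=1, LF[16]=C('D')+1=11+1=12

Answer: 5 13 15 1 14 6 7 11 16 2 3 8 9 4 0 10 12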